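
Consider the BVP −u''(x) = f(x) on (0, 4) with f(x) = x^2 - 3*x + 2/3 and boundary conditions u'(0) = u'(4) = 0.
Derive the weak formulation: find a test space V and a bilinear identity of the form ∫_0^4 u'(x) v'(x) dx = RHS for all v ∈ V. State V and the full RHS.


V = H^1(0, 4) (no boundary constraint on v; u is determined up to an additive constant); weak form: ∫_0^4 u'v' dx = ∫_0^4 (x^2 - 3*x + 2/3) v dx for all v ∈ V.

Multiply both sides by a test function v and integrate from 0 to 4:
  ∫_0^4 −u''(x) v(x) dx = ∫_0^4 f(x) v(x) dx.
Integrate the LHS by parts once:
  ∫_0^4 −u'' v dx = −[u'(x) v(x)]_0^4 + ∫_0^4 u'(x) v'(x) dx.
Thus ∫_0^4 u'(x) v'(x) dx = ∫_0^4 f(x) v(x) dx + [u'(x) v(x)]_0^4.
Choose V so that boundary terms are either known or forced to vanish.
u has homogeneous Neumann: u'(0) = u'(4) = 0. So [u' v]_0^4 = 0·v(4) − 0·v(0) = 0 for any v; take V = H^1(0, 4).
Weak formulation: find u (satisfying any essential BC) such that ∫_0^4 u'(x) v'(x) dx = ∫_0^4 f v dx for all v ∈ V (homogeneous Neumann, so boundary terms vanish).
Substituting f(x) = x^2 - 3*x + 2/3, the right-hand side is ∫_0^4 (x^2 - 3*x + 2/3) v dx.
Compatibility check (pure Neumann): taking v ≡ 1 ∈ V gives 0 = ∫_0^4 f dx + (0) − (0), i.e. ∫_0^4 f dx must equal u'(0) − u'(4) = 0. Indeed ∫_0^4 (x^2 - 3*x + 2/3) dx = 0, so the data are compatible. The solution is then unique only up to an additive constant (fix it e.g. by requiring ∫_0^4 u dx = 0).


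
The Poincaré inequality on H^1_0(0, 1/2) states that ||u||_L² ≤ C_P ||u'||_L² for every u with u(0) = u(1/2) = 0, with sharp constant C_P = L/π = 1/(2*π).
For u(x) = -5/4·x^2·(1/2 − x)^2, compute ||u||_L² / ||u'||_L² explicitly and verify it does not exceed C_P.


||u||_L² / ||u'||_L² = sqrt(3)/12 < C_P = 1/(2*π).

u(x) = -5/4·x^2·(1/2 − x)^2, so u'(x) = 5*x*(-8*x^2 + 6*x - 1)/8.
u(x) = -5/4·x^2·(1/2 − x)^2 vanishes at x = 0 and x = 1/2, so u ∈ H^1_0(0, 1/2). Differentiate via the product rule and integrate the resulting polynomials term by term.
  ∫_0^1/2 u² dx = ∫_0^1/2 (25*x^8/16 - 25*x^7/8 + 75*x^6/32 - 25*x^5/32 + 25*x^4/256) dx. Term by term:
    ∫_0^1/2 25*x^8/16 dx = 25/73728;  ∫_0^1/2 -25*x^7/8 dx = -25/16384;  ∫_0^1/2 75*x^6/32 dx = 75/28672;
    ∫_0^1/2 -25*x^5/32 dx = -25/12288;  ∫_0^1/2 25*x^4/256 dx = 5/8192.
  Sum: 25/73728 − 25/16384 + 75/28672 − 25/12288 + 5/8192 = 5/1032192.
  ∫_0^1/2 (u')² dx = ∫_0^1/2 (25*x^6 - 75*x^5/2 + 325*x^4/16 - 75*x^3/16 + 25*x^2/64) dx. Term by term:
    ∫_0^1/2 25*x^6 dx = 25/896;  ∫_0^1/2 -75*x^5/2 dx = -25/256;  ∫_0^1/2 325*x^4/16 dx = 65/512;
    ∫_0^1/2 -75*x^3/16 dx = -75/1024;  ∫_0^1/2 25*x^2/64 dx = 25/1536.
  Sum: 25/896 − 25/256 + 65/512 − 75/1024 + 25/1536 = 5/21504.
∫_0^1/2 u² dx = 5/1032192, so ||u||_L² = sqrt(35)/2688.
∫_0^1/2 (u')² dx = 5/21504, so ||u'||_L² = sqrt(105)/672.
Ratio ||u||_L² / ||u'||_L² = sqrt(3)/12.
Sharp Poincaré constant on H^1_0(0, 1/2) is C_P = L/π = 1/(2*π), achieved by sin(2*π·x).
A polynomial bump cannot attain the sharp Poincaré constant (only the first sine eigenfunction does), so the ratio is strictly less than C_P, consistent with ||u||_L² ≤ C_P ||u'||_L².


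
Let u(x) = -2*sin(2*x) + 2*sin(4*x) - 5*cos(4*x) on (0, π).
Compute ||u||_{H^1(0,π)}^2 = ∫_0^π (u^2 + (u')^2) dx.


||u||_{H^1(0,π)}^2 = 513*π/2

u'(x) = 20*sin(4*x) - 4*cos(2*x) + 8*cos(4*x).
Expand u² and (u')² and integrate term by term on (0, π), using: for integers n ≥ 1, ∫_0^π sin²(nx) dx = ∫_0^π cos²(nx) dx = π/2; for n ≠ n', ∫_0^π sin(nx)sin(n'x) dx = ∫_0^π cos(nx)cos(n'x) dx = 0; and by product-to-sum, ∫_0^π sin(nx)cos(n'x) dx = ½∫_0^π [sin((n+n')x) + sin((n−n')x)] dx, which is 0 when n+n' is even and 2n/(n²−n'²) when n+n' is odd (it need not vanish on (0, π)).
  u² squared terms: (-5)²·∫cos(4x)² dx = 25·π/2 = 25*π/2;  (-2)²·∫sin(2x)² dx = 4·π/2 = 2*π;  (2)²·∫sin(4x)² dx = 4·π/2 = 2*π.
  u² cross terms: 2·(-5)·(-2)·∫cos(4x)·sin(2x) dx = 20·(0) = 0;  2·(-5)·(2)·∫cos(4x)·sin(4x) dx = -20·(0) = 0;  2·(-2)·(2)·∫sin(2x)·sin(4x) dx = -8·(0) = 0.
  So ∫_0^π u² dx = 25*π/2 + 2*π + 2*π + 0 + 0 + 0 = 33*π/2.
  (u')² squared terms: (-4)²·∫cos(2x)² dx = 16·π/2 = 8*π;  (8)²·∫cos(4x)² dx = 64·π/2 = 32*π;  (20)²·∫sin(4x)² dx = 400·π/2 = 200*π.
  (u')² cross terms: 2·(-4)·(8)·∫cos(2x)·cos(4x) dx = -64·(0) = 0;  2·(-4)·(20)·∫cos(2x)·sin(4x) dx = -160·(0) = 0;  2·(8)·(20)·∫cos(4x)·sin(4x) dx = 320·(0) = 0.
  So ∫_0^π (u')² dx = 8*π + 32*π + 200*π + 0 + 0 + 0 = 240*π.
||u||_{H^1}^2 = (33*π/2) + (240*π) = 513*π/2.


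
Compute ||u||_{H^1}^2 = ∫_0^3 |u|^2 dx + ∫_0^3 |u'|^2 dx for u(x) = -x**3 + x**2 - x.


||u||_{H^1}^2 = 31719/70

The H^1 norm (squared) on an interval (0, L) is
  ||u||_{H^1}^2 = ∫_0^L u(x)^2 dx + ∫_0^L u'(x)^2 dx.
Compute u'(x) = -3*x**2 + 2*x - 1.
Then u(x)^2 = x**6 - 2*x**5 + 3*x**4 - 2*x**3 + x**2 and u'(x)^2 = 9*x**4 - 12*x**3 + 10*x**2 - 4*x + 1.
Integrate each monomial from 0 to 3 using ∫_0^3 c·x^n dx = c·3^(n+1)/(n+1):
  ∫_0^3 u(x)^2 dx = ∫_0^3 (x^6 - 2*x^5 + 3*x^4 - 2*x^3 + x^2) dx. Term by term:
    ∫_0^3 x^6 dx = 2187/7;  ∫_0^3 -2*x^5 dx = -243;  ∫_0^3 3*x^4 dx = 729/5;
    ∫_0^3 -2*x^3 dx = -81/2;  ∫_0^3 x^2 dx = 9.
  Sum: 2187/7 − 243 + 729/5 − 81/2 + 9 = 12861/70.
  ∫_0^3 u'(x)^2 dx = ∫_0^3 (9*x^4 - 12*x^3 + 10*x^2 - 4*x + 1) dx. Term by term:
    ∫_0^3 9*x^4 dx = 2187/5;  ∫_0^3 -12*x^3 dx = -243;  ∫_0^3 10*x^2 dx = 90;
    ∫_0^3 -4*x dx = -18;  ∫_0^3 1 dx = 3.
  Sum: 2187/5 − 243 + 90 − 18 + 3 = 1347/5.
Adding: ||u||_{H^1}^2 = 12861/70 + 1347/5 = 31719/70.


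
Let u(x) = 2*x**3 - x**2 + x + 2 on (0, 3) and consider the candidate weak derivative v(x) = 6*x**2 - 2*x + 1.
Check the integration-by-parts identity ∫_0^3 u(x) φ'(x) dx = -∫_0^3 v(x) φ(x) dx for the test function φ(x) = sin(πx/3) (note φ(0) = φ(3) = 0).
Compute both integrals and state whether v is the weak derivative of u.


LHS = -150/π + 648/π^3, RHS = -150/π + 648/π^3. Yes, v = u' weakly.

u(x) = 2*x**3 - x**2 + x + 2, classical derivative u'(x) = 6*x**2 - 2*x + 1.
φ(x) = sin(πx/3), so φ'(x) = π*cos(π*x/3)/3.
Note φ(0) = φ(3) = 0, so the boundary term u·φ vanishes.
LHS = ∫_0^3 u(x) φ'(x) dx = ∫_0^3 (2*π*x^3*cos(π*x/3)/3 - π*x^2*cos(π*x/3)/3 + π*x*cos(π*x/3)/3 + 2*π*cos(π*x/3)/3) dx. Term by term:
  ∫_0^3 2*π*cos(π*x/3)/3 dx = 0;  ∫_0^3 -π*x^2*cos(π*x/3)/3 dx = 18/π;  ∫_0^3 π*x*cos(π*x/3)/3 dx = -6/π;
  ∫_0^3 2*π*x^3*cos(π*x/3)/3 dx = -162/π + 648/π^3.
Sum: 0 + 18/π − 6/π + -162/π + 648/π^3 = -150/π + 648/π^3.
So LHS = -150/π + 648/π^3.
∫_0^3 v(x) φ(x) dx = ∫_0^3 (6*x^2*sin(π*x/3) - 2*x*sin(π*x/3) + sin(π*x/3)) dx. Term by term:
  ∫_0^3 -2*x*sin(π*x/3) dx = -18/π;  ∫_0^3 6*x^2*sin(π*x/3) dx = -648/π^3 + 162/π;  ∫_0^3 sin(π*x/3) dx = 6/π.
Sum: -18/π + -648/π^3 + 162/π + 6/π = -648/π^3 + 150/π.
So RHS = -∫_0^3 v(x) φ(x) dx = -150/π + 648/π^3.
LHS = RHS, so the identity holds for this test φ.
Moreover u is smooth here and v(x) = u'(x) = 6*x**2 - 2*x + 1 pointwise, so the identity holds for every test function. Hence v is the weak derivative of u.


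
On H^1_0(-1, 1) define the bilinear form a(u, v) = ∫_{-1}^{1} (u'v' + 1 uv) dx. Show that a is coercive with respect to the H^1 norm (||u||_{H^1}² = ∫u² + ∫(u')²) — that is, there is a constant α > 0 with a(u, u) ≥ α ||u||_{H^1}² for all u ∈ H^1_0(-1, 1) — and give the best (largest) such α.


α = 1

Coercivity of a(·,·) on H^1_0(-1, 1) means a(u, u) ≥ α ||u||_{H^1}² for every u ∈ H^1_0.
The interval has length L = 2, and Poincaré/coercivity depend only on L. Here a(u, u) = ∫(u')² + (1)·∫u².
Here c = 1 ≥ 1, so a(u,u) = ∫(u')² + c∫u² ≥ ∫(u')² + ∫u² = ||u||_{H^1}², i.e. α = 1 works. No larger α is possible: a(u,u) ≥ α||u||_{H^1}² means (1−α)∫(u')² ≥ (α−c)∫u², and for the modes u_n = sin(nπ(x−x₀)/L) (x₀ the left endpoint) one has ∫u_n²/∫(u_n')² = (L/(nπ))² → 0, so a(u_n,u_n)/||u_n||_{H^1}² → 1. Hence the optimal constant is α = 1.
Therefore α = 1.


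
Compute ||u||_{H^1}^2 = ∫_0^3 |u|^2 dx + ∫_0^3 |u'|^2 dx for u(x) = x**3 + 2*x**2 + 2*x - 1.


||u||_{H^1}^2 = 178719/70

The H^1 norm (squared) on an interval (0, L) is
  ||u||_{H^1}^2 = ∫_0^L u(x)^2 dx + ∫_0^L u'(x)^2 dx.
Compute u'(x) = 3*x**2 + 4*x + 2.
Then u(x)^2 = x**6 + 4*x**5 + 8*x**4 + 6*x**3 - 4*x + 1 and u'(x)^2 = 9*x**4 + 24*x**3 + 28*x**2 + 16*x + 4.
Integrate each monomial from 0 to 3 using ∫_0^3 c·x^n dx = c·3^(n+1)/(n+1):
  ∫_0^3 u(x)^2 dx = ∫_0^3 (x^6 + 4*x^5 + 8*x^4 + 6*x^3 - 4*x + 1) dx. Term by term:
    ∫_0^3 x^6 dx = 2187/7;  ∫_0^3 4*x^5 dx = 486;  ∫_0^3 8*x^4 dx = 1944/5;
    ∫_0^3 6*x^3 dx = 243/2;  ∫_0^3 -4*x dx = -18;  ∫_0^3 1 dx = 3.
  Sum: 2187/7 + 486 + 1944/5 + 243/2 − 18 + 3 = 90561/70.
  ∫_0^3 u'(x)^2 dx = ∫_0^3 (9*x^4 + 24*x^3 + 28*x^2 + 16*x + 4) dx. Term by term:
    ∫_0^3 9*x^4 dx = 2187/5;  ∫_0^3 24*x^3 dx = 486;  ∫_0^3 28*x^2 dx = 252;
    ∫_0^3 16*x dx = 72;  ∫_0^3 4 dx = 12.
  Sum: 2187/5 + 486 + 252 + 72 + 12 = 6297/5.
Adding: ||u||_{H^1}^2 = 90561/70 + 6297/5 = 178719/70.


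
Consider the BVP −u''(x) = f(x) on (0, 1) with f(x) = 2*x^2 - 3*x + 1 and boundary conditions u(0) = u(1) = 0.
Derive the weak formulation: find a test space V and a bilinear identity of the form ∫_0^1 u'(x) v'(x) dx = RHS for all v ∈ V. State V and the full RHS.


V = H^1_0(0, 1) (so v(0) = v(1) = 0); weak form: ∫_0^1 u'v' dx = ∫_0^1 (2*x^2 - 3*x + 1) v dx for all v ∈ V.

Multiply both sides by a test function v and integrate from 0 to 1:
  ∫_0^1 −u''(x) v(x) dx = ∫_0^1 f(x) v(x) dx.
Integrate the LHS by parts once:
  ∫_0^1 −u'' v dx = −[u'(x) v(x)]_0^1 + ∫_0^1 u'(x) v'(x) dx.
Thus ∫_0^1 u'(x) v'(x) dx = ∫_0^1 f(x) v(x) dx + [u'(x) v(x)]_0^1.
Choose V so that boundary terms are either known or forced to vanish.
u is Dirichlet: u(0) = u(1) = 0. Let V = H^1_0(0, 1); then v(0) = v(1) = 0, and [u' v]_0^1 = 0.
Weak formulation: find u (satisfying any essential BC) such that ∫_0^1 u'(x) v'(x) dx = ∫_0^1 f v dx for all v ∈ V.
Substituting f(x) = 2*x^2 - 3*x + 1, the right-hand side is ∫_0^1 (2*x^2 - 3*x + 1) v dx.


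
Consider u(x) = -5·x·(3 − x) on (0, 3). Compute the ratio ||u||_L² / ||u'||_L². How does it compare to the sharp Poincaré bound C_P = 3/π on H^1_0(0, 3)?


||u||_L² / ||u'||_L² = 3*sqrt(10)/10 < C_P = 3/π.

u(x) = -5·x·(3 − x), so u'(x) = 10*x - 15.
u(x) = -5·x·(3 − x) vanishes at x = 0 and x = 3, so u ∈ H^1_0(0, 3). Differentiate via the product rule and integrate the resulting polynomials term by term.
  ∫_0^3 u² dx = ∫_0^3 (25*x^4 - 150*x^3 + 225*x^2) dx. Term by term:
    ∫_0^3 25*x^4 dx = 1215;  ∫_0^3 -150*x^3 dx = -6075/2;  ∫_0^3 225*x^2 dx = 2025.
  Sum: 1215 − 6075/2 + 2025 = 405/2.
  ∫_0^3 (u')² dx = ∫_0^3 (100*x^2 - 300*x + 225) dx. Term by term:
    ∫_0^3 100*x^2 dx = 900;  ∫_0^3 -300*x dx = -1350;  ∫_0^3 225 dx = 675.
  Sum: 900 − 1350 + 675 = 225.
∫_0^3 u² dx = 405/2, so ||u||_L² = 9*sqrt(10)/2.
∫_0^3 (u')² dx = 225, so ||u'||_L² = 15.
Ratio ||u||_L² / ||u'||_L² = 3*sqrt(10)/10.
Sharp Poincaré constant on H^1_0(0, 3) is C_P = L/π = 3/π, achieved by sin(π/3·x).
A polynomial bump cannot attain the sharp Poincaré constant (only the first sine eigenfunction does), so the ratio is strictly less than C_P, consistent with ||u||_L² ≤ C_P ||u'||_L².


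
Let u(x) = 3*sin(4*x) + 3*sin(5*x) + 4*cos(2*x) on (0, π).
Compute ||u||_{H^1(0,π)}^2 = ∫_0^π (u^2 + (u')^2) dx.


||u||_{H^1(0,π)}^2 = 400/7 + 467*π/2

u'(x) = -8*sin(2*x) + 12*cos(4*x) + 15*cos(5*x).
Expand u² and (u')² and integrate term by term on (0, π), using: for integers n ≥ 1, ∫_0^π sin²(nx) dx = ∫_0^π cos²(nx) dx = π/2; for n ≠ n', ∫_0^π sin(nx)sin(n'x) dx = ∫_0^π cos(nx)cos(n'x) dx = 0; and by product-to-sum, ∫_0^π sin(nx)cos(n'x) dx = ½∫_0^π [sin((n+n')x) + sin((n−n')x)] dx, which is 0 when n+n' is even and 2n/(n²−n'²) when n+n' is odd (it need not vanish on (0, π)).
  u² squared terms: (3)²·∫sin(4x)² dx = 9·π/2 = 9*π/2;  (3)²·∫sin(5x)² dx = 9·π/2 = 9*π/2;  (4)²·∫cos(2x)² dx = 16·π/2 = 8*π.
  u² cross terms: 2·(3)·(3)·∫sin(4x)·sin(5x) dx = 18·(0) = 0;  2·(3)·(4)·∫sin(4x)·cos(2x) dx = 24·(0) = 0;  2·(3)·(4)·∫sin(5x)·cos(2x) dx = 24·(10/21) = 80/7.
  So ∫_0^π u² dx = 9*π/2 + 9*π/2 + 8*π + 0 + 0 + 80/7 = 80/7 + 17*π.
  (u')² squared terms: (-8)²·∫sin(2x)² dx = 64·π/2 = 32*π;  (12)²·∫cos(4x)² dx = 144·π/2 = 72*π;  (15)²·∫cos(5x)² dx = 225·π/2 = 225*π/2.
  (u')² cross terms: 2·(-8)·(12)·∫sin(2x)·cos(4x) dx = -192·(0) = 0;  2·(-8)·(15)·∫sin(2x)·cos(5x) dx = -240·(-4/21) = 320/7;  2·(12)·(15)·∫cos(4x)·cos(5x) dx = 360·(0) = 0.
  So ∫_0^π (u')² dx = 32*π + 72*π + 225*π/2 + 0 + 320/7 + 0 = 320/7 + 433*π/2.
||u||_{H^1}^2 = (80/7 + 17*π) + (320/7 + 433*π/2) = 400/7 + 467*π/2.


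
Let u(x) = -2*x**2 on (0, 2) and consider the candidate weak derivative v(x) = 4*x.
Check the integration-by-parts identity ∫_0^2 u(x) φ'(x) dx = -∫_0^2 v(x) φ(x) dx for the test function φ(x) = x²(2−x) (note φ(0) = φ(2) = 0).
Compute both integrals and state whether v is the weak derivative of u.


LHS = 32/5, RHS = -32/5. No, v is not the weak derivative of u.

u(x) = -2*x**2, classical derivative u'(x) = -4*x.
φ(x) = x²(2−x), so φ'(x) = x*(4 - 3*x).
Note φ(0) = φ(2) = 0, so the boundary term u·φ vanishes.
LHS = ∫_0^2 u(x) φ'(x) dx = ∫_0^2 (6*x^4 - 8*x^3) dx. Term by term:
  ∫_0^2 6*x^4 dx = 192/5;  ∫_0^2 -8*x^3 dx = -32.
Sum: 192/5 − 32 = 32/5.
So LHS = 32/5.
∫_0^2 v(x) φ(x) dx = ∫_0^2 (-4*x^4 + 8*x^3) dx. Term by term:
  ∫_0^2 -4*x^4 dx = -128/5;  ∫_0^2 8*x^3 dx = 32.
Sum: -128/5 + 32 = 32/5.
So RHS = -∫_0^2 v(x) φ(x) dx = -32/5.
LHS − RHS = 64/5 ≠ 0, so the identity fails.
(For a valid weak derivative the identity must hold for EVERY test function, in particular this one. The failure shows v is NOT the weak derivative of u.)
Correct weak derivative would be u'(x) = -4*x.


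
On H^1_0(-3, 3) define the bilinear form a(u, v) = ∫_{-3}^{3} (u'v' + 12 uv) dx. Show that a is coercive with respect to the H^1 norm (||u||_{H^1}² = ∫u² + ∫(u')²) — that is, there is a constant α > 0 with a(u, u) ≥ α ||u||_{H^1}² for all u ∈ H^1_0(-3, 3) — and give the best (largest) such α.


α = 1

Coercivity of a(·,·) on H^1_0(-3, 3) means a(u, u) ≥ α ||u||_{H^1}² for every u ∈ H^1_0.
The interval has length L = 6, and Poincaré/coercivity depend only on L. Here a(u, u) = ∫(u')² + (12)·∫u².
Here c = 12 ≥ 1, so a(u,u) = ∫(u')² + c∫u² ≥ ∫(u')² + ∫u² = ||u||_{H^1}², i.e. α = 1 works. No larger α is possible: a(u,u) ≥ α||u||_{H^1}² means (1−α)∫(u')² ≥ (α−c)∫u², and for the modes u_n = sin(nπ(x−x₀)/L) (x₀ the left endpoint) one has ∫u_n²/∫(u_n')² = (L/(nπ))² → 0, so a(u_n,u_n)/||u_n||_{H^1}² → 1. Hence the optimal constant is α = 1.
Therefore α = 1.


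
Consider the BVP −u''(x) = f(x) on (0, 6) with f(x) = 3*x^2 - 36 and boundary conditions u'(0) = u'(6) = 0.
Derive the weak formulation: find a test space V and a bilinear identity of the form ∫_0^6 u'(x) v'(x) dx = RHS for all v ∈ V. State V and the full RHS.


V = H^1(0, 6) (no boundary constraint on v; u is determined up to an additive constant); weak form: ∫_0^6 u'v' dx = ∫_0^6 (3*x^2 - 36) v dx for all v ∈ V.

Multiply both sides by a test function v and integrate from 0 to 6:
  ∫_0^6 −u''(x) v(x) dx = ∫_0^6 f(x) v(x) dx.
Integrate the LHS by parts once:
  ∫_0^6 −u'' v dx = −[u'(x) v(x)]_0^6 + ∫_0^6 u'(x) v'(x) dx.
Thus ∫_0^6 u'(x) v'(x) dx = ∫_0^6 f(x) v(x) dx + [u'(x) v(x)]_0^6.
Choose V so that boundary terms are either known or forced to vanish.
u has homogeneous Neumann: u'(0) = u'(6) = 0. So [u' v]_0^6 = 0·v(6) − 0·v(0) = 0 for any v; take V = H^1(0, 6).
Weak formulation: find u (satisfying any essential BC) such that ∫_0^6 u'(x) v'(x) dx = ∫_0^6 f v dx for all v ∈ V (homogeneous Neumann, so boundary terms vanish).
Substituting f(x) = 3*x^2 - 36, the right-hand side is ∫_0^6 (3*x^2 - 36) v dx.
Compatibility check (pure Neumann): taking v ≡ 1 ∈ V gives 0 = ∫_0^6 f dx + (0) − (0), i.e. ∫_0^6 f dx must equal u'(0) − u'(6) = 0. Indeed ∫_0^6 (3*x^2 - 36) dx = 0, so the data are compatible. The solution is then unique only up to an additive constant (fix it e.g. by requiring ∫_0^6 u dx = 0).


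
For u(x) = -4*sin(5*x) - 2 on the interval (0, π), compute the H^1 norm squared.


||u||_{H^1(0,π)}^2 = 32/5 + 212*π

u'(x) = -20*cos(5*x).
Expand u² and (u')² and integrate term by term on (0, π), using: for integers n ≥ 1, ∫_0^π sin²(nx) dx = ∫_0^π cos²(nx) dx = π/2; for n ≠ n', ∫_0^π sin(nx)sin(n'x) dx = ∫_0^π cos(nx)cos(n'x) dx = 0; and by product-to-sum, ∫_0^π sin(nx)cos(n'x) dx = ½∫_0^π [sin((n+n')x) + sin((n−n')x)] dx, which is 0 when n+n' is even and 2n/(n²−n'²) when n+n' is odd (it need not vanish on (0, π)). For the constant mode: ∫_0^π 1 dx = π, ∫_0^π cos(nx) dx = 0, ∫_0^π sin(nx) dx = (1−(−1)^n)/n.
  u² squared terms: (-2)²·∫1 dx = 4·π = 4*π;  (-4)²·∫sin(5x)² dx = 16·π/2 = 8*π.
  u² cross terms: 2·(-2)·(-4)·∫1·sin(5x) dx = 16·(2/5) = 32/5.
  So ∫_0^π u² dx = 4*π + 8*π + 32/5 = 32/5 + 12*π.
  (u')² squared terms: (-20)²·∫cos(5x)² dx = 400·π/2 = 200*π.
  So ∫_0^π (u')² dx = 200*π.
||u||_{H^1}^2 = (32/5 + 12*π) + (200*π) = 32/5 + 212*π.


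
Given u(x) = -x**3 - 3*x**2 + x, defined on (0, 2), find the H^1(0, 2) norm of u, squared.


||u||_{H^1}^2 = 38362/105

The H^1 norm (squared) on an interval (0, L) is
  ||u||_{H^1}^2 = ∫_0^L u(x)^2 dx + ∫_0^L u'(x)^2 dx.
Compute u'(x) = -3*x**2 - 6*x + 1.
Then u(x)^2 = x**6 + 6*x**5 + 7*x**4 - 6*x**3 + x**2 and u'(x)^2 = 9*x**4 + 36*x**3 + 30*x**2 - 12*x + 1.
Integrate each monomial from 0 to 2 using ∫_0^2 c·x^n dx = c·2^(n+1)/(n+1):
  ∫_0^2 u(x)^2 dx = ∫_0^2 (x^6 + 6*x^5 + 7*x^4 - 6*x^3 + x^2) dx. Term by term:
    ∫_0^2 x^6 dx = 128/7;  ∫_0^2 6*x^5 dx = 64;  ∫_0^2 7*x^4 dx = 224/5;
    ∫_0^2 -6*x^3 dx = -24;  ∫_0^2 x^2 dx = 8/3.
  Sum: 128/7 + 64 + 224/5 − 24 + 8/3 = 11104/105.
  ∫_0^2 u'(x)^2 dx = ∫_0^2 (9*x^4 + 36*x^3 + 30*x^2 - 12*x + 1) dx. Term by term:
    ∫_0^2 9*x^4 dx = 288/5;  ∫_0^2 36*x^3 dx = 144;  ∫_0^2 30*x^2 dx = 80;
    ∫_0^2 -12*x dx = -24;  ∫_0^2 1 dx = 2.
  Sum: 288/5 + 144 + 80 − 24 + 2 = 1298/5.
Adding: ||u||_{H^1}^2 = 11104/105 + 1298/5 = 38362/105.


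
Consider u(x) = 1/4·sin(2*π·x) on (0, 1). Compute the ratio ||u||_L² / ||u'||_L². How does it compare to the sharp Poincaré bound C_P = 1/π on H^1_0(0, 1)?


||u||_L² / ||u'||_L² = 1/(2*π) < C_P = 1/π.

u(x) = 1/4·sin(2*π·x), so u'(x) = π*cos(2*π*x)/2.
Writing u(x) = A·sin(kπx/L) with A = 1/4 and k = 2, use ∫_0^L sin²(kπx/L) dx = L/2 and ∫_0^L cos²(kπx/L) dx = L/2.
u² = 1/16·sin²(2*π·x) and (u')² = π^2/4·cos²(2*π·x), and each of sin², cos² integrates to L/2 = 1/2 over (0, 1).
∫_0^1 u² dx = 1/32, so ||u||_L² = sqrt(2)/8.
∫_0^1 (u')² dx = π^2/8, so ||u'||_L² = sqrt(2)*π/4.
Ratio ||u||_L² / ||u'||_L² = 1/(2*π).
Sharp Poincaré constant on H^1_0(0, 1) is C_P = L/π = 1/π, achieved by sin(π·x).
This is the k = 2 harmonic; the ratio L/(kπ) is strictly less than C_P = L/π, consistent with the sharp inequality ||u||_L² ≤ C_P ||u'||_L².


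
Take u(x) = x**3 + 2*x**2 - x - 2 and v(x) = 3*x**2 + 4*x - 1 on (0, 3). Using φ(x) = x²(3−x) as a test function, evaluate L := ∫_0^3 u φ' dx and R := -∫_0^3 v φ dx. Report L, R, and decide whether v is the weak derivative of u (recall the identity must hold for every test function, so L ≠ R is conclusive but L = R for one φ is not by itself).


LHS = -459/4, RHS = -459/4. Yes, v = u' weakly.

u(x) = x**3 + 2*x**2 - x - 2, classical derivative u'(x) = 3*x**2 + 4*x - 1.
φ(x) = x²(3−x), so φ'(x) = 3*x*(2 - x).
Note φ(0) = φ(3) = 0, so the boundary term u·φ vanishes.
LHS = ∫_0^3 u(x) φ'(x) dx = ∫_0^3 (-3*x^5 + 15*x^3 - 12*x) dx. Term by term:
  ∫_0^3 -3*x^5 dx = -729/2;  ∫_0^3 15*x^3 dx = 1215/4;  ∫_0^3 -12*x dx = -54.
Sum: -729/2 + 1215/4 − 54 = -459/4.
So LHS = -459/4.
∫_0^3 v(x) φ(x) dx = ∫_0^3 (-3*x^5 + 5*x^4 + 13*x^3 - 3*x^2) dx. Term by term:
  ∫_0^3 -3*x^5 dx = -729/2;  ∫_0^3 5*x^4 dx = 243;  ∫_0^3 13*x^3 dx = 1053/4;
  ∫_0^3 -3*x^2 dx = -27.
Sum: -729/2 + 243 + 1053/4 − 27 = 459/4.
So RHS = -∫_0^3 v(x) φ(x) dx = -459/4.
LHS = RHS, so the identity holds for this test φ.
Moreover u is smooth here and v(x) = u'(x) = 3*x**2 + 4*x - 1 pointwise, so the identity holds for every test function. Hence v is the weak derivative of u.


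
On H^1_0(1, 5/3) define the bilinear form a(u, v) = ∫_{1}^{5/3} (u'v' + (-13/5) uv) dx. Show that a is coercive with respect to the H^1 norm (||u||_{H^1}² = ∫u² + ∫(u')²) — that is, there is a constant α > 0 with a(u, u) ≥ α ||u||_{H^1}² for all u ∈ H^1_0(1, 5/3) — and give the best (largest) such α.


α = (-52 + 45*π^2)/(5*(4 + 9*π^2))

Coercivity of a(·,·) on H^1_0(1, 5/3) means a(u, u) ≥ α ||u||_{H^1}² for every u ∈ H^1_0.
The interval has length L = 2/3, and Poincaré/coercivity depend only on L. Here a(u, u) = ∫(u')² + (-13/5)·∫u².
Here c = -13/5 < 0 with |c| < (π/L)² = 9*π^2/4, so coercivity still holds. The condition a(u,u) ≥ α||u||_{H^1}² reads (1−α)∫(u')² ≥ (α−c)∫u². Any admissible α is ≤ 1 (rapidly oscillating u have ∫u²/∫(u')² → 0), and α = 1 would force 0 ≥ (1−c)∫u², impossible since c < 1; so 1−α > 0. By the sharp Poincaré inequality on H^1_0 of an interval of length L, ∫(u')² ≥ (π/L)²∫u² with equality for the first sine mode sin(π(x−x₀)/L) (x₀ the left endpoint), so the inequality holds for all u iff (1−α)(π/L)² ≥ α − c, i.e. α ≤ ((π/L)² + c)/((π/L)² + 1) = (1 + c(L/π)²)/(1 + (L/π)²). (Direct route, valid since c ≤ 0: Poincaré gives c∫u² ≥ c(L/π)²∫(u')², so a(u,u) ≥ (1 + c(L/π)²)∫(u')², while ||u||_{H^1}² ≤ (1 + (L/π)²)∫(u')²; dividing yields the same α.) With (π/L)² = 9*π^2/4 and c = -13/5, the largest admissible constant is α = ((π/L)² + c)/((π/L)² + 1).
Simplifying, α = (-52 + 45*π^2)/(5*(4 + 9*π^2)).


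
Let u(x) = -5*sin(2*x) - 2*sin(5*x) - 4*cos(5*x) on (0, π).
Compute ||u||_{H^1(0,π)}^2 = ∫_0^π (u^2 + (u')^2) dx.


||u||_{H^1(0,π)}^2 = -4160/21 + 645*π/2

u'(x) = 20*sin(5*x) - 10*cos(2*x) - 10*cos(5*x).
Expand u² and (u')² and integrate term by term on (0, π), using: for integers n ≥ 1, ∫_0^π sin²(nx) dx = ∫_0^π cos²(nx) dx = π/2; for n ≠ n', ∫_0^π sin(nx)sin(n'x) dx = ∫_0^π cos(nx)cos(n'x) dx = 0; and by product-to-sum, ∫_0^π sin(nx)cos(n'x) dx = ½∫_0^π [sin((n+n')x) + sin((n−n')x)] dx, which is 0 when n+n' is even and 2n/(n²−n'²) when n+n' is odd (it need not vanish on (0, π)).
  u² squared terms: (-5)²·∫sin(2x)² dx = 25·π/2 = 25*π/2;  (-4)²·∫cos(5x)² dx = 16·π/2 = 8*π;  (-2)²·∫sin(5x)² dx = 4·π/2 = 2*π.
  u² cross terms: 2·(-5)·(-4)·∫sin(2x)·cos(5x) dx = 40·(-4/21) = -160/21;  2·(-5)·(-2)·∫sin(2x)·sin(5x) dx = 20·(0) = 0;  2·(-4)·(-2)·∫cos(5x)·sin(5x) dx = 16·(0) = 0.
  So ∫_0^π u² dx = 25*π/2 + 8*π + 2*π − 160/21 + 0 + 0 = -160/21 + 45*π/2.
  (u')² squared terms: (-10)²·∫cos(2x)² dx = 100·π/2 = 50*π;  (-10)²·∫cos(5x)² dx = 100·π/2 = 50*π;  (20)²·∫sin(5x)² dx = 400·π/2 = 200*π.
  (u')² cross terms: 2·(-10)·(-10)·∫cos(2x)·cos(5x) dx = 200·(0) = 0;  2·(-10)·(20)·∫cos(2x)·sin(5x) dx = -400·(10/21) = -4000/21;  2·(-10)·(20)·∫cos(5x)·sin(5x) dx = -400·(0) = 0.
  So ∫_0^π (u')² dx = 50*π + 50*π + 200*π + 0 − 4000/21 + 0 = -4000/21 + 300*π.
||u||_{H^1}^2 = (-160/21 + 45*π/2) + (-4000/21 + 300*π) = -4160/21 + 645*π/2.


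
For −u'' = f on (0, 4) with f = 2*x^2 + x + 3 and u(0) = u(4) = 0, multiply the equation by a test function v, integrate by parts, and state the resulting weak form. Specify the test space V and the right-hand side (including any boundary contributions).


V = H^1_0(0, 4) (so v(0) = v(4) = 0); weak form: ∫_0^4 u'v' dx = ∫_0^4 (2*x^2 + x + 3) v dx for all v ∈ V.

Multiply both sides by a test function v and integrate from 0 to 4:
  ∫_0^4 −u''(x) v(x) dx = ∫_0^4 f(x) v(x) dx.
Integrate the LHS by parts once:
  ∫_0^4 −u'' v dx = −[u'(x) v(x)]_0^4 + ∫_0^4 u'(x) v'(x) dx.
Thus ∫_0^4 u'(x) v'(x) dx = ∫_0^4 f(x) v(x) dx + [u'(x) v(x)]_0^4.
Choose V so that boundary terms are either known or forced to vanish.
u is Dirichlet: u(0) = u(4) = 0. Let V = H^1_0(0, 4); then v(0) = v(4) = 0, and [u' v]_0^4 = 0.
Weak formulation: find u (satisfying any essential BC) such that ∫_0^4 u'(x) v'(x) dx = ∫_0^4 f v dx for all v ∈ V.
Substituting f(x) = 2*x^2 + x + 3, the right-hand side is ∫_0^4 (2*x^2 + x + 3) v dx.


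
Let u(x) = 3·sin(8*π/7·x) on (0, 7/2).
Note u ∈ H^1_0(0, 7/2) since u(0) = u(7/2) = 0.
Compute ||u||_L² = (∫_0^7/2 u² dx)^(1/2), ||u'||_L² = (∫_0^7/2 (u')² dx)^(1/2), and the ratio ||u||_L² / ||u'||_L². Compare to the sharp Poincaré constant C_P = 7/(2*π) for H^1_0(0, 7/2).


||u||_L² / ||u'||_L² = 7/(8*π) < C_P = 7/(2*π).

u(x) = 3·sin(8*π/7·x), so u'(x) = 24*π*cos(8*π*x/7)/7.
Writing u(x) = A·sin(kπx/L) with A = 3 and k = 4, use ∫_0^L sin²(kπx/L) dx = L/2 and ∫_0^L cos²(kπx/L) dx = L/2.
u² = 9·sin²(8*π/7·x) and (u')² = 576*π^2/49·cos²(8*π/7·x), and each of sin², cos² integrates to L/2 = 7/4 over (0, 7/2).
∫_0^7/2 u² dx = 63/4, so ||u||_L² = 3*sqrt(7)/2.
∫_0^7/2 (u')² dx = 144*π^2/7, so ||u'||_L² = 12*sqrt(7)*π/7.
Ratio ||u||_L² / ||u'||_L² = 7/(8*π).
Sharp Poincaré constant on H^1_0(0, 7/2) is C_P = L/π = 7/(2*π), achieved by sin(2*π/7·x).
This is the k = 4 harmonic; the ratio L/(kπ) is strictly less than C_P = L/π, consistent with the sharp inequality ||u||_L² ≤ C_P ||u'||_L².


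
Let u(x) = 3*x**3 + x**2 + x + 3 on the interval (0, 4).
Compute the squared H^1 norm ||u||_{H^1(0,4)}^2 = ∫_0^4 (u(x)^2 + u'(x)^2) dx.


||u||_{H^1}^2 = 4988152/105

The H^1 norm (squared) on an interval (0, L) is
  ||u||_{H^1}^2 = ∫_0^L u(x)^2 dx + ∫_0^L u'(x)^2 dx.
Compute u'(x) = 9*x**2 + 2*x + 1.
Then u(x)^2 = 9*x**6 + 6*x**5 + 7*x**4 + 20*x**3 + 7*x**2 + 6*x + 9 and u'(x)^2 = 81*x**4 + 36*x**3 + 22*x**2 + 4*x + 1.
Integrate each monomial from 0 to 4 using ∫_0^4 c·x^n dx = c·4^(n+1)/(n+1):
  ∫_0^4 u(x)^2 dx = ∫_0^4 (9*x^6 + 6*x^5 + 7*x^4 + 20*x^3 + 7*x^2 + 6*x + 9) dx. Term by term:
    ∫_0^4 9*x^6 dx = 147456/7;  ∫_0^4 6*x^5 dx = 4096;  ∫_0^4 7*x^4 dx = 7168/5;
    ∫_0^4 20*x^3 dx = 1280;  ∫_0^4 7*x^2 dx = 448/3;  ∫_0^4 6*x dx = 48;
    ∫_0^4 9 dx = 36.
  Sum: 147456/7 + 4096 + 7168/5 + 1280 + 448/3 + 48 + 36 = 2951348/105.
  ∫_0^4 u'(x)^2 dx = ∫_0^4 (81*x^4 + 36*x^3 + 22*x^2 + 4*x + 1) dx. Term by term:
    ∫_0^4 81*x^4 dx = 82944/5;  ∫_0^4 36*x^3 dx = 2304;  ∫_0^4 22*x^2 dx = 1408/3;
    ∫_0^4 4*x dx = 32;  ∫_0^4 1 dx = 4.
  Sum: 82944/5 + 2304 + 1408/3 + 32 + 4 = 290972/15.
Adding: ||u||_{H^1}^2 = 2951348/105 + 290972/15 = 4988152/105.


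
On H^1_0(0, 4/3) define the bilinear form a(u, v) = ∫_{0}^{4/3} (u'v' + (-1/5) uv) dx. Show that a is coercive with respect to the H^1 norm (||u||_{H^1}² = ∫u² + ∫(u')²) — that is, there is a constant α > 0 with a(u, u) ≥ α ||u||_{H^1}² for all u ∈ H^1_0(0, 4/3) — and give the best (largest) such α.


α = (-16 + 45*π^2)/(5*(16 + 9*π^2))

Coercivity of a(·,·) on H^1_0(0, 4/3) means a(u, u) ≥ α ||u||_{H^1}² for every u ∈ H^1_0.
The interval has length L = 4/3, and Poincaré/coercivity depend only on L. Here a(u, u) = ∫(u')² + (-1/5)·∫u².
Here c = -1/5 < 0 with |c| < (π/L)² = 9*π^2/16, so coercivity still holds. The condition a(u,u) ≥ α||u||_{H^1}² reads (1−α)∫(u')² ≥ (α−c)∫u². Any admissible α is ≤ 1 (rapidly oscillating u have ∫u²/∫(u')² → 0), and α = 1 would force 0 ≥ (1−c)∫u², impossible since c < 1; so 1−α > 0. By the sharp Poincaré inequality on H^1_0 of an interval of length L, ∫(u')² ≥ (π/L)²∫u² with equality for the first sine mode sin(π(x−x₀)/L) (x₀ the left endpoint), so the inequality holds for all u iff (1−α)(π/L)² ≥ α − c, i.e. α ≤ ((π/L)² + c)/((π/L)² + 1) = (1 + c(L/π)²)/(1 + (L/π)²). (Direct route, valid since c ≤ 0: Poincaré gives c∫u² ≥ c(L/π)²∫(u')², so a(u,u) ≥ (1 + c(L/π)²)∫(u')², while ||u||_{H^1}² ≤ (1 + (L/π)²)∫(u')²; dividing yields the same α.) With (π/L)² = 9*π^2/16 and c = -1/5, the largest admissible constant is α = ((π/L)² + c)/((π/L)² + 1).
Simplifying, α = (-16 + 45*π^2)/(5*(16 + 9*π^2)).


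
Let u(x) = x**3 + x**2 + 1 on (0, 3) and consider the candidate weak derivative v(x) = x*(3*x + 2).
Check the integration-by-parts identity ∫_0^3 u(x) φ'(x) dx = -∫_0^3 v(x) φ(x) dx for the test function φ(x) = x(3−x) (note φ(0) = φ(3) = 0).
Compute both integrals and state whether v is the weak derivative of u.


LHS = -999/20, RHS = -999/20. Yes, v = u' weakly.

u(x) = x**3 + x**2 + 1, classical derivative u'(x) = 3*x**2 + 2*x.
φ(x) = x(3−x), so φ'(x) = 3 - 2*x.
Note φ(0) = φ(3) = 0, so the boundary term u·φ vanishes.
LHS = ∫_0^3 u(x) φ'(x) dx = ∫_0^3 (-2*x^4 + x^3 + 3*x^2 - 2*x + 3) dx. Term by term:
  ∫_0^3 -2*x^4 dx = -486/5;  ∫_0^3 x^3 dx = 81/4;  ∫_0^3 3*x^2 dx = 27;
  ∫_0^3 -2*x dx = -9;  ∫_0^3 3 dx = 9.
Sum: -486/5 + 81/4 + 27 − 9 + 9 = -999/20.
So LHS = -999/20.
∫_0^3 v(x) φ(x) dx = ∫_0^3 (-3*x^4 + 7*x^3 + 6*x^2) dx. Term by term:
  ∫_0^3 -3*x^4 dx = -729/5;  ∫_0^3 7*x^3 dx = 567/4;  ∫_0^3 6*x^2 dx = 54.
Sum: -729/5 + 567/4 + 54 = 999/20.
So RHS = -∫_0^3 v(x) φ(x) dx = -999/20.
LHS = RHS, so the identity holds for this test φ.
Moreover u is smooth here and v(x) = u'(x) = 3*x**2 + 2*x pointwise, so the identity holds for every test function. Hence v is the weak derivative of u.


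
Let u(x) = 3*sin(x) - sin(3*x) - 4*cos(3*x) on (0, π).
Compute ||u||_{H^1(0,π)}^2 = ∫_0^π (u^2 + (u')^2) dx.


||u||_{H^1(0,π)}^2 = 94*π

u'(x) = 12*sin(3*x) + 3*cos(x) - 3*cos(3*x).
Expand u² and (u')² and integrate term by term on (0, π), using: for integers n ≥ 1, ∫_0^π sin²(nx) dx = ∫_0^π cos²(nx) dx = π/2; for n ≠ n', ∫_0^π sin(nx)sin(n'x) dx = ∫_0^π cos(nx)cos(n'x) dx = 0; and by product-to-sum, ∫_0^π sin(nx)cos(n'x) dx = ½∫_0^π [sin((n+n')x) + sin((n−n')x)] dx, which is 0 when n+n' is even and 2n/(n²−n'²) when n+n' is odd (it need not vanish on (0, π)).
  u² squared terms: (-1)²·∫sin(3x)² dx = 1·π/2 = π/2;  (-4)²·∫cos(3x)² dx = 16·π/2 = 8*π;  (3)²·∫sin(x)² dx = 9·π/2 = 9*π/2.
  u² cross terms: 2·(-1)·(-4)·∫sin(3x)·cos(3x) dx = 8·(0) = 0;  2·(-1)·(3)·∫sin(3x)·sin(x) dx = -6·(0) = 0;  2·(-4)·(3)·∫cos(3x)·sin(x) dx = -24·(0) = 0.
  So ∫_0^π u² dx = π/2 + 8*π + 9*π/2 + 0 + 0 + 0 = 13*π.
  (u')² squared terms: (-3)²·∫cos(3x)² dx = 9·π/2 = 9*π/2;  (3)²·∫cos(x)² dx = 9·π/2 = 9*π/2;  (12)²·∫sin(3x)² dx = 144·π/2 = 72*π.
  (u')² cross terms: 2·(-3)·(3)·∫cos(3x)·cos(x) dx = -18·(0) = 0;  2·(-3)·(12)·∫cos(3x)·sin(3x) dx = -72·(0) = 0;  2·(3)·(12)·∫cos(x)·sin(3x) dx = 72·(0) = 0.
  So ∫_0^π (u')² dx = 9*π/2 + 9*π/2 + 72*π + 0 + 0 + 0 = 81*π.
||u||_{H^1}^2 = (13*π) + (81*π) = 94*π.


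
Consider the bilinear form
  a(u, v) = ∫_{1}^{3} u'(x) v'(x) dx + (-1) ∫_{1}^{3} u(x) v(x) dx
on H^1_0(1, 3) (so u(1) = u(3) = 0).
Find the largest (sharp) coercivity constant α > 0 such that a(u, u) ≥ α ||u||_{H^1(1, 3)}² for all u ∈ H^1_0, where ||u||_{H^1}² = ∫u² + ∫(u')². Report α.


α = (-4 + π^2)/(4 + π^2)

Coercivity of a(·,·) on H^1_0(1, 3) means a(u, u) ≥ α ||u||_{H^1}² for every u ∈ H^1_0.
The interval has length L = 2, and Poincaré/coercivity depend only on L. Here a(u, u) = ∫(u')² + (-1)·∫u².
Here c = -1 < 0 with |c| < (π/L)² = π^2/4, so coercivity still holds. The condition a(u,u) ≥ α||u||_{H^1}² reads (1−α)∫(u')² ≥ (α−c)∫u². Any admissible α is ≤ 1 (rapidly oscillating u have ∫u²/∫(u')² → 0), and α = 1 would force 0 ≥ (1−c)∫u², impossible since c < 1; so 1−α > 0. By the sharp Poincaré inequality on H^1_0 of an interval of length L, ∫(u')² ≥ (π/L)²∫u² with equality for the first sine mode sin(π(x−x₀)/L) (x₀ the left endpoint), so the inequality holds for all u iff (1−α)(π/L)² ≥ α − c, i.e. α ≤ ((π/L)² + c)/((π/L)² + 1) = (1 + c(L/π)²)/(1 + (L/π)²). (Direct route, valid since c ≤ 0: Poincaré gives c∫u² ≥ c(L/π)²∫(u')², so a(u,u) ≥ (1 + c(L/π)²)∫(u')², while ||u||_{H^1}² ≤ (1 + (L/π)²)∫(u')²; dividing yields the same α.) With (π/L)² = π^2/4 and c = -1, the largest admissible constant is α = ((π/L)² + c)/((π/L)² + 1).
Simplifying, α = (-4 + π^2)/(4 + π^2).


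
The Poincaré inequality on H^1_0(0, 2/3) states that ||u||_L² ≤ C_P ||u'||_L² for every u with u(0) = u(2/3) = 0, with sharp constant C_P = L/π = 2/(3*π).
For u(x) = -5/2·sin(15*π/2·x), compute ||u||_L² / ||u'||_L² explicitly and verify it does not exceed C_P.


||u||_L² / ||u'||_L² = 2/(15*π) < C_P = 2/(3*π).

u(x) = -5/2·sin(15*π/2·x), so u'(x) = -75*π*cos(15*π*x/2)/4.
Writing u(x) = A·sin(kπx/L) with A = -5/2 and k = 5, use ∫_0^L sin²(kπx/L) dx = L/2 and ∫_0^L cos²(kπx/L) dx = L/2.
u² = 25/4·sin²(15*π/2·x) and (u')² = 5625*π^2/16·cos²(15*π/2·x), and each of sin², cos² integrates to L/2 = 1/3 over (0, 2/3).
∫_0^2/3 u² dx = 25/12, so ||u||_L² = 5*sqrt(3)/6.
∫_0^2/3 (u')² dx = 1875*π^2/16, so ||u'||_L² = 25*sqrt(3)*π/4.
Ratio ||u||_L² / ||u'||_L² = 2/(15*π).
Sharp Poincaré constant on H^1_0(0, 2/3) is C_P = L/π = 2/(3*π), achieved by sin(3*π/2·x).
This is the k = 5 harmonic; the ratio L/(kπ) is strictly less than C_P = L/π, consistent with the sharp inequality ||u||_L² ≤ C_P ||u'||_L².


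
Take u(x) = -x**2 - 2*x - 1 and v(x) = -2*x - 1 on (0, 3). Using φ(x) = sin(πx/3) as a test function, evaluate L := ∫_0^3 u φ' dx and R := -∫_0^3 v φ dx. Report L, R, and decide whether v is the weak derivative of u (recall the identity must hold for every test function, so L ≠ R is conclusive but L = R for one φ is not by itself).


LHS = 30/π, RHS = 24/π. No, v is not the weak derivative of u.

u(x) = -x**2 - 2*x - 1, classical derivative u'(x) = -2*x - 2.
φ(x) = sin(πx/3), so φ'(x) = π*cos(π*x/3)/3.
Note φ(0) = φ(3) = 0, so the boundary term u·φ vanishes.
LHS = ∫_0^3 u(x) φ'(x) dx = ∫_0^3 (-π*x^2*cos(π*x/3)/3 - 2*π*x*cos(π*x/3)/3 - π*cos(π*x/3)/3) dx. Term by term:
  ∫_0^3 -π*cos(π*x/3)/3 dx = 0;  ∫_0^3 -2*π*x*cos(π*x/3)/3 dx = 12/π;  ∫_0^3 -π*x^2*cos(π*x/3)/3 dx = 18/π.
Sum: 0 + 12/π + 18/π = 30/π.
So LHS = 30/π.
∫_0^3 v(x) φ(x) dx = ∫_0^3 (-2*x*sin(π*x/3) - sin(π*x/3)) dx. Term by term:
  ∫_0^3 -sin(π*x/3) dx = -6/π;  ∫_0^3 -2*x*sin(π*x/3) dx = -18/π.
Sum: -6/π − 18/π = -24/π.
So RHS = -∫_0^3 v(x) φ(x) dx = 24/π.
LHS − RHS = 6/π ≠ 0, so the identity fails.
(For a valid weak derivative the identity must hold for EVERY test function, in particular this one. The failure shows v is NOT the weak derivative of u.)
Correct weak derivative would be u'(x) = -2*x - 2.


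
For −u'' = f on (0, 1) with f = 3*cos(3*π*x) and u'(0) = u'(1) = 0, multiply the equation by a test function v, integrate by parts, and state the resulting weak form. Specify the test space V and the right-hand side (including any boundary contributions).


V = H^1(0, 1) (no boundary constraint on v; u is determined up to an additive constant); weak form: ∫_0^1 u'v' dx = ∫_0^1 (3*cos(3*π*x)) v dx for all v ∈ V.

Multiply both sides by a test function v and integrate from 0 to 1:
  ∫_0^1 −u''(x) v(x) dx = ∫_0^1 f(x) v(x) dx.
Integrate the LHS by parts once:
  ∫_0^1 −u'' v dx = −[u'(x) v(x)]_0^1 + ∫_0^1 u'(x) v'(x) dx.
Thus ∫_0^1 u'(x) v'(x) dx = ∫_0^1 f(x) v(x) dx + [u'(x) v(x)]_0^1.
Choose V so that boundary terms are either known or forced to vanish.
u has homogeneous Neumann: u'(0) = u'(1) = 0. So [u' v]_0^1 = 0·v(1) − 0·v(0) = 0 for any v; take V = H^1(0, 1).
Weak formulation: find u (satisfying any essential BC) such that ∫_0^1 u'(x) v'(x) dx = ∫_0^1 f v dx for all v ∈ V (homogeneous Neumann, so boundary terms vanish).
Substituting f(x) = 3*cos(3*π*x), the right-hand side is ∫_0^1 (3*cos(3*π*x)) v dx.
Compatibility check (pure Neumann): taking v ≡ 1 ∈ V gives 0 = ∫_0^1 f dx + (0) − (0), i.e. ∫_0^1 f dx must equal u'(0) − u'(1) = 0. Indeed ∫_0^1 (3*cos(3*π*x)) dx = 0, so the data are compatible. The solution is then unique only up to an additive constant (fix it e.g. by requiring ∫_0^1 u dx = 0).


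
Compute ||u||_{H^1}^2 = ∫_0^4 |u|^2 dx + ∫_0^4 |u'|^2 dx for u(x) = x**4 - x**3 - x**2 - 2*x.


||u||_{H^1}^2 = 9512816/315

The H^1 norm (squared) on an interval (0, L) is
  ||u||_{H^1}^2 = ∫_0^L u(x)^2 dx + ∫_0^L u'(x)^2 dx.
Compute u'(x) = 4*x**3 - 3*x**2 - 2*x - 2.
Then u(x)^2 = x**8 - 2*x**7 - x**6 - 2*x**5 + 5*x**4 + 4*x**3 + 4*x**2 and u'(x)^2 = 16*x**6 - 24*x**5 - 7*x**4 - 4*x**3 + 16*x**2 + 8*x + 4.
Integrate each monomial from 0 to 4 using ∫_0^4 c·x^n dx = c·4^(n+1)/(n+1):
  ∫_0^4 u(x)^2 dx = ∫_0^4 (x^8 - 2*x^7 - x^6 - 2*x^5 + 5*x^4 + 4*x^3 + 4*x^2) dx. Term by term:
    ∫_0^4 x^8 dx = 262144/9;  ∫_0^4 -2*x^7 dx = -16384;  ∫_0^4 -x^6 dx = -16384/7;
    ∫_0^4 -2*x^5 dx = -4096/3;  ∫_0^4 5*x^4 dx = 1024;  ∫_0^4 4*x^3 dx = 256;
    ∫_0^4 4*x^2 dx = 256/3.
  Sum: 262144/9 − 16384 − 16384/7 − 4096/3 + 1024 + 256 + 256/3 = 655360/63.
  ∫_0^4 u'(x)^2 dx = ∫_0^4 (16*x^6 - 24*x^5 - 7*x^4 - 4*x^3 + 16*x^2 + 8*x + 4) dx. Term by term:
    ∫_0^4 16*x^6 dx = 262144/7;  ∫_0^4 -24*x^5 dx = -16384;  ∫_0^4 -7*x^4 dx = -7168/5;
    ∫_0^4 -4*x^3 dx = -256;  ∫_0^4 16*x^2 dx = 1024/3;  ∫_0^4 8*x dx = 64;
    ∫_0^4 4 dx = 16.
  Sum: 262144/7 − 16384 − 7168/5 − 256 + 1024/3 + 64 + 16 = 2078672/105.
Adding: ||u||_{H^1}^2 = 655360/63 + 2078672/105 = 9512816/315.


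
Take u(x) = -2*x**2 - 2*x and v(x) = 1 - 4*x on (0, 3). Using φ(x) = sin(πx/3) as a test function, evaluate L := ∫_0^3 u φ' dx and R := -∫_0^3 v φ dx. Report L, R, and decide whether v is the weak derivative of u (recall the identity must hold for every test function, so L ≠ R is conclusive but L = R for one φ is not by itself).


LHS = 48/π, RHS = 30/π. No, v is not the weak derivative of u.

u(x) = -2*x**2 - 2*x, classical derivative u'(x) = -4*x - 2.
φ(x) = sin(πx/3), so φ'(x) = π*cos(π*x/3)/3.
Note φ(0) = φ(3) = 0, so the boundary term u·φ vanishes.
LHS = ∫_0^3 u(x) φ'(x) dx = ∫_0^3 (-2*π*x^2*cos(π*x/3)/3 - 2*π*x*cos(π*x/3)/3) dx. Term by term:
  ∫_0^3 -2*π*x*cos(π*x/3)/3 dx = 12/π;  ∫_0^3 -2*π*x^2*cos(π*x/3)/3 dx = 36/π.
Sum: 12/π + 36/π = 48/π.
So LHS = 48/π.
∫_0^3 v(x) φ(x) dx = ∫_0^3 (-4*x*sin(π*x/3) + sin(π*x/3)) dx. Term by term:
  ∫_0^3 -4*x*sin(π*x/3) dx = -36/π;  ∫_0^3 sin(π*x/3) dx = 6/π.
Sum: -36/π + 6/π = -30/π.
So RHS = -∫_0^3 v(x) φ(x) dx = 30/π.
LHS − RHS = 18/π ≠ 0, so the identity fails.
(For a valid weak derivative the identity must hold for EVERY test function, in particular this one. The failure shows v is NOT the weak derivative of u.)
Correct weak derivative would be u'(x) = -4*x - 2.


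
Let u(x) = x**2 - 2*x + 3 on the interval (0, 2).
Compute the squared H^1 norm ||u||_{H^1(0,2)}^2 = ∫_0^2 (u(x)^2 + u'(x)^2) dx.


||u||_{H^1}^2 = 206/15

The H^1 norm (squared) on an interval (0, L) is
  ||u||_{H^1}^2 = ∫_0^L u(x)^2 dx + ∫_0^L u'(x)^2 dx.
Compute u'(x) = 2*x - 2.
Then u(x)^2 = x**4 - 4*x**3 + 10*x**2 - 12*x + 9 and u'(x)^2 = 4*x**2 - 8*x + 4.
Integrate each monomial from 0 to 2 using ∫_0^2 c·x^n dx = c·2^(n+1)/(n+1):
  ∫_0^2 u(x)^2 dx = ∫_0^2 (x^4 - 4*x^3 + 10*x^2 - 12*x + 9) dx. Term by term:
    ∫_0^2 x^4 dx = 32/5;  ∫_0^2 -4*x^3 dx = -16;  ∫_0^2 10*x^2 dx = 80/3;
    ∫_0^2 -12*x dx = -24;  ∫_0^2 9 dx = 18.
  Sum: 32/5 − 16 + 80/3 − 24 + 18 = 166/15.
  ∫_0^2 u'(x)^2 dx = ∫_0^2 (4*x^2 - 8*x + 4) dx. Term by term:
    ∫_0^2 4*x^2 dx = 32/3;  ∫_0^2 -8*x dx = -16;  ∫_0^2 4 dx = 8.
  Sum: 32/3 − 16 + 8 = 8/3.
Adding: ||u||_{H^1}^2 = 166/15 + 8/3 = 206/15.
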